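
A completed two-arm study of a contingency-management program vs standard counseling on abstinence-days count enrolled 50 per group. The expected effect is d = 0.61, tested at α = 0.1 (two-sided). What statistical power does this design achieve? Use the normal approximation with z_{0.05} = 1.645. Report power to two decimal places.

power ≈ 0.92

For two equal groups, power = Φ(d·√(n/2) − z_{α/2}).
d·√(n/2) = 0.61 × √(50/2) = 0.61 × 5.000 = 3.050.
z_β = 3.050 − 1.645 = 1.405.
Power = Φ(1.405) = 0.920.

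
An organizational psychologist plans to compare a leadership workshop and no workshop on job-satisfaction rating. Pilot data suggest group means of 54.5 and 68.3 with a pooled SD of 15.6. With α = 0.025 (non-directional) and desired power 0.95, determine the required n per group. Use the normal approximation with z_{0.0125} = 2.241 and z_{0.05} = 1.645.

n = 39 per group

Cohen's d = |M₁ − M₂| / SD_pooled = |54.5 − 68.3| / 15.6 = 13.8 / 15.6 = 0.885.
For two independent groups with equal n: n = 2·((z_{α/2} + z_β) / d)².
z_{α/2} + z_β = 2.241 + 1.645 = 3.886.
n = 2 × (3.886 / 0.885)² = 2 × 4.391² = 2 × 19.28 = 38.6.
Round up to the next whole participant.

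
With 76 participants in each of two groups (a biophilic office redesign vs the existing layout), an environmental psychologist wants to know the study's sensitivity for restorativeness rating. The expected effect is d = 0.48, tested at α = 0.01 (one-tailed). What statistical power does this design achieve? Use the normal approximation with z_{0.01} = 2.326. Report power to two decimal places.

power ≈ 0.74

For two equal groups, power = Φ(d·√(n/2) − z_{α}).
d·√(n/2) = 0.48 × √(76/2) = 0.48 × 6.164 = 2.959.
z_β = 2.959 − 2.326 = 0.633.
Power = Φ(0.633) = 0.737.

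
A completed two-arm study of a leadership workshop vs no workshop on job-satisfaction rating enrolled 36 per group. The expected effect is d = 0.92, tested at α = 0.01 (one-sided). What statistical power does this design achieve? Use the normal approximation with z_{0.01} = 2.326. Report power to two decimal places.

power ≈ 0.94

For two equal groups, power = Φ(d·√(n/2) − z_{α}).
d·√(n/2) = 0.92 × √(36/2) = 0.92 × 4.243 = 3.903.
z_β = 3.903 − 2.326 = 1.577.
Power = Φ(1.577) = 0.943.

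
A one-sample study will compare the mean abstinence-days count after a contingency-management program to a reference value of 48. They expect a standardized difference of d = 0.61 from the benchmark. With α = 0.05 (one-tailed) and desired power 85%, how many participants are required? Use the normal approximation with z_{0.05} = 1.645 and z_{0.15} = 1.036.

For a one-sample test: n = ((z_{α} + z_β) / d)².
z_{α} + z_β = 1.645 + 1.036 = 2.681.
n = (2.681 / 0.61)² = 4.395² = 19.32.
Round up.

n = 20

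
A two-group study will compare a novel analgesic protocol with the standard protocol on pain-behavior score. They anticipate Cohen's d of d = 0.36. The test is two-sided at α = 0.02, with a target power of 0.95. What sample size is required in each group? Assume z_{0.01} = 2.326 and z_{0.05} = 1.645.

n = 244 per group

For two independent groups with equal n: n = 2·((z_{α/2} + z_β) / d)².
z_{α/2} + z_β = 2.326 + 1.645 = 3.971.
n = 2 × (3.971 / 0.36)² = 2 × 11.031² = 2 × 121.67 = 243.3.
Round up to the next whole participant.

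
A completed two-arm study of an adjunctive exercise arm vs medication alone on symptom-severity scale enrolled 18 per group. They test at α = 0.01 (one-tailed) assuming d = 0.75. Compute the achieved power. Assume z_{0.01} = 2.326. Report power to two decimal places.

For two equal groups, power = Φ(d·√(n/2) − z_{α}).
d·√(n/2) = 0.75 × √(18/2) = 0.75 × 3.000 = 2.250.
z_β = 2.250 − 2.326 = -0.076.
Power = Φ(-0.076) = 0.470.

power ≈ 0.47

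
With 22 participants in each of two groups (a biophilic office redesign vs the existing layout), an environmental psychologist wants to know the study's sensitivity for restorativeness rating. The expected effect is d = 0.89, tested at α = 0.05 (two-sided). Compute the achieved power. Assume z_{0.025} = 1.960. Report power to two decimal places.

For two equal groups, power = Φ(d·√(n/2) − z_{α/2}).
d·√(n/2) = 0.89 × √(22/2) = 0.89 × 3.317 = 2.952.
z_β = 2.952 − 1.960 = 0.992.
Power = Φ(0.992) = 0.839.

power ≈ 0.84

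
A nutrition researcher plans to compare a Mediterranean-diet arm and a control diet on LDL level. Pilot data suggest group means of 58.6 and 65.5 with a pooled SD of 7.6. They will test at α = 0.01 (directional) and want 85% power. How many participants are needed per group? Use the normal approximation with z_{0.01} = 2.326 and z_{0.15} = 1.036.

Cohen's d = |M₁ − M₂| / SD_pooled = |58.6 − 65.5| / 7.6 = 6.9 / 7.6 = 0.908.
For two independent groups with equal n: n = 2·((z_{α} + z_β) / d)².
z_{α} + z_β = 2.326 + 1.036 = 3.362.
n = 2 × (3.362 / 0.908)² = 2 × 3.703² = 2 × 13.71 = 27.4.
Round up to the next whole participant.

n = 28 per group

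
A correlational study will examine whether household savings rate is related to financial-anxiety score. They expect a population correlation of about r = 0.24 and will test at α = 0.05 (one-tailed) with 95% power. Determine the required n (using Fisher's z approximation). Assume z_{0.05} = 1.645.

n = 184

Fisher's z: C = ½·ln((1+r)/(1−r)) = ½·ln(1.6316) = 0.2448.
n = ((z_{α} + z_β)/C)² + 3.
(1.645 + 1.645) / 0.2448 = 3.290 / 0.2448 = 13.440.
n = 13.440² + 3 = 180.62 + 3 = 183.6.
Round up.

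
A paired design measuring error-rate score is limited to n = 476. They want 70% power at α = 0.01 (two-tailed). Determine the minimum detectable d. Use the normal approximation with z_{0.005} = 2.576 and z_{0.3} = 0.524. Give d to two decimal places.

For a single sample (or paired design) of n = 476: d_min = (z_{α/2} + z_β)/√n.
z-sum = 2.576 + 0.524 = 3.100.
d_min = 3.100 / √476 = 3.100 / 21.817 = 0.142.

d_min ≈ 0.14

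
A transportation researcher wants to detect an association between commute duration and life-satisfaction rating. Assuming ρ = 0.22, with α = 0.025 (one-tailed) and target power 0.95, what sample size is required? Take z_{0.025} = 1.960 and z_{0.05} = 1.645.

n = 263

Fisher's z: C = ½·ln((1+r)/(1−r)) = ½·ln(1.5641) = 0.2237.
n = ((z_{α} + z_β)/C)² + 3.
(1.960 + 1.645) / 0.2237 = 3.605 / 0.2237 = 16.115.
n = 16.115² + 3 = 259.70 + 3 = 262.7.
Round up.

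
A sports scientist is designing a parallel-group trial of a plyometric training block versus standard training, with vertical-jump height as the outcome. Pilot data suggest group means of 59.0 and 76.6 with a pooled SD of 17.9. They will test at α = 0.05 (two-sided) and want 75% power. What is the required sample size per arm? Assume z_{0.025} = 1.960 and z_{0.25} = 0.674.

Cohen's d = |M₁ − M₂| / SD_pooled = |59.0 − 76.6| / 17.9 = 17.6 / 17.9 = 0.983.
For two independent groups with equal n: n = 2·((z_{α/2} + z_β) / d)².
z_{α/2} + z_β = 1.960 + 0.674 = 2.634.
n = 2 × (2.634 / 0.983)² = 2 × 2.680² = 2 × 7.18 = 14.4.
Round up to the next whole participant.

n = 15 per group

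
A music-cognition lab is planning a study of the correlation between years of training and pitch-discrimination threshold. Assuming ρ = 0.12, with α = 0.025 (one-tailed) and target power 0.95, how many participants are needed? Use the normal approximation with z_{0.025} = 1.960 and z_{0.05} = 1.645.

n = 897

Fisher's z: C = ½·ln((1+r)/(1−r)) = ½·ln(1.2727) = 0.1206.
n = ((z_{α} + z_β)/C)² + 3.
(1.960 + 1.645) / 0.1206 = 3.605 / 0.1206 = 29.892.
n = 29.892² + 3 = 893.54 + 3 = 896.5.
Round up.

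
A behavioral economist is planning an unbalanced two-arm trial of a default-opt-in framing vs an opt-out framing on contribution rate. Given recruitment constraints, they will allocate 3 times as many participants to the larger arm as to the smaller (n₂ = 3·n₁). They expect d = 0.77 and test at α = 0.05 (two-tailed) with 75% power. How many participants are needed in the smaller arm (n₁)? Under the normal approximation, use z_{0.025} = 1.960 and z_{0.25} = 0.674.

n₁ = 16

With allocation ratio k = n₂/n₁ = 3, Var(x̄₁−x̄₂) = σ²(1/n₁ + 1/(k·n₁)) = σ²·(k+1)/(k·n₁).
So n₁ = (1 + 1/k)·((z_{α/2} + z_β)/d)² = 1.333 × (2.634/0.77)².
n₁ = 1.333 × 11.70 = 15.6.
Round up: n₁ = 16, giving n₂ = 3 × 16 = 48.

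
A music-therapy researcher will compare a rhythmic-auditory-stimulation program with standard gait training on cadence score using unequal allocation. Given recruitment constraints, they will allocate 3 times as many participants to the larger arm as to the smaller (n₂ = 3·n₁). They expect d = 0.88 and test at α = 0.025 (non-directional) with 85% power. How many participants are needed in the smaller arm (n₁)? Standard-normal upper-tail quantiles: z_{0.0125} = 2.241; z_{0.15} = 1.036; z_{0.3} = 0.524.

With allocation ratio k = n₂/n₁ = 3, Var(x̄₁−x̄₂) = σ²(1/n₁ + 1/(k·n₁)) = σ²·(k+1)/(k·n₁).
So n₁ = (1 + 1/k)·((z_{α/2} + z_β)/d)² = 1.333 × (3.277/0.88)².
n₁ = 1.333 × 13.87 = 18.5.
Round up: n₁ = 19, giving n₂ = 3 × 19 = 57.

n₁ = 19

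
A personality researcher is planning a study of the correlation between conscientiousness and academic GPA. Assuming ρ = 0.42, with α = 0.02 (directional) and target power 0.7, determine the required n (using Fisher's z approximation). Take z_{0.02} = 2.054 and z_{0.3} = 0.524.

Fisher's z: C = ½·ln((1+r)/(1−r)) = ½·ln(2.4483) = 0.4477.
n = ((z_{α} + z_β)/C)² + 3.
(2.054 + 0.524) / 0.4477 = 2.578 / 0.4477 = 5.758.
n = 5.758² + 3 = 33.16 + 3 = 36.2.
Round up.

n = 37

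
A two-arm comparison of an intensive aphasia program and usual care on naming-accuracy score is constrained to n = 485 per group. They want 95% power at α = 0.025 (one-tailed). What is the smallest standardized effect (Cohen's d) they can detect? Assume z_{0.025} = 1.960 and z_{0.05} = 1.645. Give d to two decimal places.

d_min ≈ 0.23

For two independent groups of n = 485 each: d_min = (z_{α} + z_β)·√(2/n).
z-sum = 1.960 + 1.645 = 3.605.
d_min = 3.605 × √(2/485) = 3.605 × 0.0642 = 0.231.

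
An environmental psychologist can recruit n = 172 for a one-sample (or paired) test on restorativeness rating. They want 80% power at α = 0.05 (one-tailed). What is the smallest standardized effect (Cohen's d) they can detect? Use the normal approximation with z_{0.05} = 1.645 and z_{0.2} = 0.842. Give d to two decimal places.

For a single sample (or paired design) of n = 172: d_min = (z_{α} + z_β)/√n.
z-sum = 1.645 + 0.842 = 2.487.
d_min = 2.487 / √172 = 2.487 / 13.115 = 0.190.

d_min ≈ 0.19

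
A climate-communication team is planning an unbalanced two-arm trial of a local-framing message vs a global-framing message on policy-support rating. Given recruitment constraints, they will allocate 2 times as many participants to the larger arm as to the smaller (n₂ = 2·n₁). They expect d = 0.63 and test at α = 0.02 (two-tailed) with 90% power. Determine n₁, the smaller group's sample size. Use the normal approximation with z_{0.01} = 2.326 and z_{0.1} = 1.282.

n₁ = 50

With allocation ratio k = n₂/n₁ = 2, Var(x̄₁−x̄₂) = σ²(1/n₁ + 1/(k·n₁)) = σ²·(k+1)/(k·n₁).
So n₁ = (1 + 1/k)·((z_{α/2} + z_β)/d)² = 1.500 × (3.608/0.63)².
n₁ = 1.500 × 32.80 = 49.2.
Round up: n₁ = 50, giving n₂ = 2 × 50 = 100.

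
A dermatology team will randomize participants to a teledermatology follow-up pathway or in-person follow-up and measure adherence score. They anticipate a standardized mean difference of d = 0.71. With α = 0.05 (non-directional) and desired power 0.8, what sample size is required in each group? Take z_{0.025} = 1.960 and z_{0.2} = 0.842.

n = 32 per group

For two independent groups with equal n: n = 2·((z_{α/2} + z_β) / d)².
z_{α/2} + z_β = 1.960 + 0.842 = 2.802.
n = 2 × (2.802 / 0.71)² = 2 × 3.946² = 2 × 15.57 = 31.1.
Round up to the next whole participant.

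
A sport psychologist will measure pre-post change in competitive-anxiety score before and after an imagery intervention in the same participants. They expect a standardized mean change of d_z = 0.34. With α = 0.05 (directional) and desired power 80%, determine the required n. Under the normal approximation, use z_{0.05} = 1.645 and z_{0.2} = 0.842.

n = 54 pairs

For a paired (one-sample on differences) test: n = ((z_{α} + z_β) / d)².
z_{α} + z_β = 1.645 + 0.842 = 2.487.
n = (2.487 / 0.34)² = 7.315² = 53.50.
Round up.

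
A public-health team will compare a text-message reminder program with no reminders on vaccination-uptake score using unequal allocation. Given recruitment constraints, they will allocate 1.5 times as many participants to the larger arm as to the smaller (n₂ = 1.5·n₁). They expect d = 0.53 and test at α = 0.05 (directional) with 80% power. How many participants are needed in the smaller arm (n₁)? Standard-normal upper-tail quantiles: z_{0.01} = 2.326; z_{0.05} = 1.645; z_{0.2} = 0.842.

n₁ = 37

With allocation ratio k = n₂/n₁ = 1.5, Var(x̄₁−x̄₂) = σ²(1/n₁ + 1/(k·n₁)) = σ²·(k+1)/(k·n₁).
So n₁ = (1 + 1/k)·((z_{α} + z_β)/d)² = 1.667 × (2.487/0.53)².
n₁ = 1.667 × 22.02 = 36.7.
Round up: n₁ = 37, giving n₂ = ⌈1.5 × 37⌉ = ⌈55.5⌉ = 56.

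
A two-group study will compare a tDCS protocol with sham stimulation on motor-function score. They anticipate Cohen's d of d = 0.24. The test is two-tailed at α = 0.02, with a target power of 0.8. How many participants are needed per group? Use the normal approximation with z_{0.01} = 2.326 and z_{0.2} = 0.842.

n = 349 per group

For two independent groups with equal n: n = 2·((z_{α/2} + z_β) / d)².
z_{α/2} + z_β = 2.326 + 0.842 = 3.168.
n = 2 × (3.168 / 0.24)² = 2 × 13.200² = 2 × 174.24 = 348.5.
Round up to the next whole participant.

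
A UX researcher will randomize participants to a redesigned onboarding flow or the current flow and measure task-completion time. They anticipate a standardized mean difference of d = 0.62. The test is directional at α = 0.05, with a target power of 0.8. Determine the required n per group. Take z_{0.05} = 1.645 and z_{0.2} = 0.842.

For two independent groups with equal n: n = 2·((z_{α} + z_β) / d)².
z_{α} + z_β = 1.645 + 0.842 = 2.487.
n = 2 × (2.487 / 0.62)² = 2 × 4.011² = 2 × 16.09 = 32.2.
Round up to the next whole participant.

n = 33 per group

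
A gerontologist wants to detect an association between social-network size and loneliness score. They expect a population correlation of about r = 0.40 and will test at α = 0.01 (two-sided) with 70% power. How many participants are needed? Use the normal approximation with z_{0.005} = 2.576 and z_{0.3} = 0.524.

n = 57

Fisher's z: C = ½·ln((1+r)/(1−r)) = ½·ln(2.3333) = 0.4236.
n = ((z_{α/2} + z_β)/C)² + 3.
(2.576 + 0.524) / 0.4236 = 3.100 / 0.4236 = 7.318.
n = 7.318² + 3 = 53.56 + 3 = 56.6.
Round up.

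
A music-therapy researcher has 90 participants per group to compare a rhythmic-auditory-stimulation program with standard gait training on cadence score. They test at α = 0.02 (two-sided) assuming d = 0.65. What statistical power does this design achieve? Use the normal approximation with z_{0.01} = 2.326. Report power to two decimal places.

For two equal groups, power = Φ(d·√(n/2) − z_{α/2}).
d·√(n/2) = 0.65 × √(90/2) = 0.65 × 6.708 = 4.360.
z_β = 4.360 − 2.326 = 2.034.
Power = Φ(2.034) = 0.979.

power ≈ 0.98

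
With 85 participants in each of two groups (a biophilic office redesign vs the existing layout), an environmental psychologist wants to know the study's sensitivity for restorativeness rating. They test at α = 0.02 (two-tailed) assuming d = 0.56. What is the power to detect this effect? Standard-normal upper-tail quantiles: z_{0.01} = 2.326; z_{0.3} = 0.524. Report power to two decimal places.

For two equal groups, power = Φ(d·√(n/2) − z_{α/2}).
d·√(n/2) = 0.56 × √(85/2) = 0.56 × 6.519 = 3.651.
z_β = 3.651 − 2.326 = 1.325.
Power = Φ(1.325) = 0.907.

power ≈ 0.91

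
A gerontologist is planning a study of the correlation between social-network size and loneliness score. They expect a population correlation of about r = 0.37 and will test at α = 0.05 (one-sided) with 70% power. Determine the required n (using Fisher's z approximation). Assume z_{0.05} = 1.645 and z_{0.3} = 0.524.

Fisher's z: C = ½·ln((1+r)/(1−r)) = ½·ln(2.1746) = 0.3884.
n = ((z_{α} + z_β)/C)² + 3.
(1.645 + 0.524) / 0.3884 = 2.169 / 0.3884 = 5.584.
n = 5.584² + 3 = 31.19 + 3 = 34.2.
Round up.

n = 35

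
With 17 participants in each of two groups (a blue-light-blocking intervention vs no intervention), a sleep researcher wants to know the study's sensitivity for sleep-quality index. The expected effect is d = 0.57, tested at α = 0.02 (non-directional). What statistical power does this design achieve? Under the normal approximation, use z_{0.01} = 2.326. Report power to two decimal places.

For two equal groups, power = Φ(d·√(n/2) − z_{α/2}).
d·√(n/2) = 0.57 × √(17/2) = 0.57 × 2.915 = 1.662.
z_β = 1.662 − 2.326 = -0.664.
Power = Φ(-0.664) = 0.253.

power ≈ 0.25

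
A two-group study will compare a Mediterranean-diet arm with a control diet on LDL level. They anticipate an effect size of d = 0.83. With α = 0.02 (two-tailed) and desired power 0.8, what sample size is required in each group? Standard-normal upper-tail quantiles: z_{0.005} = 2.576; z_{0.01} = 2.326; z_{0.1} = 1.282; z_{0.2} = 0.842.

For two independent groups with equal n: n = 2·((z_{α/2} + z_β) / d)².
z_{α/2} + z_β = 2.326 + 0.842 = 3.168.
n = 2 × (3.168 / 0.83)² = 2 × 3.817² = 2 × 14.57 = 29.1.
Round up to the next whole participant.

n = 30 per group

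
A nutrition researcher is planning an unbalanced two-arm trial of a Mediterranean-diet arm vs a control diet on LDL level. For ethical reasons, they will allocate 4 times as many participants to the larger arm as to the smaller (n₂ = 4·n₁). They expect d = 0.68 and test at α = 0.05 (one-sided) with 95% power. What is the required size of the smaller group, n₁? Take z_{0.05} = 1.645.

With allocation ratio k = n₂/n₁ = 4, Var(x̄₁−x̄₂) = σ²(1/n₁ + 1/(k·n₁)) = σ²·(k+1)/(k·n₁).
So n₁ = (1 + 1/k)·((z_{α} + z_β)/d)² = 1.250 × (3.290/0.68)².
n₁ = 1.250 × 23.41 = 29.3.
Round up: n₁ = 30, giving n₂ = 4 × 30 = 120.

n₁ = 30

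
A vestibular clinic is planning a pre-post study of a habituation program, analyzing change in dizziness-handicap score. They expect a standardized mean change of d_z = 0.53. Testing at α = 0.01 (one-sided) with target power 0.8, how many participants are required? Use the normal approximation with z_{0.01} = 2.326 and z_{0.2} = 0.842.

n = 36 pairs

For a paired (one-sample on differences) test: n = ((z_{α} + z_β) / d)².
z_{α} + z_β = 2.326 + 0.842 = 3.168.
n = (3.168 / 0.53)² = 5.977² = 35.73.
Round up.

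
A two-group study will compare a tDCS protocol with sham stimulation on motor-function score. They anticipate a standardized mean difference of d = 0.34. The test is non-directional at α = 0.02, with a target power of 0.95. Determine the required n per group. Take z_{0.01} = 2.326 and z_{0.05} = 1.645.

For two independent groups with equal n: n = 2·((z_{α/2} + z_β) / d)².
z_{α/2} + z_β = 2.326 + 1.645 = 3.971.
n = 2 × (3.971 / 0.34)² = 2 × 11.679² = 2 × 136.41 = 272.8.
Round up to the next whole participant.

n = 273 per group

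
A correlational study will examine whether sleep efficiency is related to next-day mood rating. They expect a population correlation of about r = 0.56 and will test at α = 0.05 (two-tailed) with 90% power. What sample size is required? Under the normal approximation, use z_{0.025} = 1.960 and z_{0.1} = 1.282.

n = 30

Fisher's z: C = ½·ln((1+r)/(1−r)) = ½·ln(3.5455) = 0.6328.
n = ((z_{α/2} + z_β)/C)² + 3.
(1.960 + 1.282) / 0.6328 = 3.242 / 0.6328 = 5.123.
n = 5.123² + 3 = 26.25 + 3 = 29.2.
Round up.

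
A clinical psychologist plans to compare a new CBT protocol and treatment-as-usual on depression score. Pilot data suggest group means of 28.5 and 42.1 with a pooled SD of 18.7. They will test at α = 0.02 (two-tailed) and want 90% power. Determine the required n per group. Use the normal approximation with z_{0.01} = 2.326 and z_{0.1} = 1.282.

Cohen's d = |M₁ − M₂| / SD_pooled = |28.5 − 42.1| / 18.7 = 13.6 / 18.7 = 0.727.
For two independent groups with equal n: n = 2·((z_{α/2} + z_β) / d)².
z_{α/2} + z_β = 2.326 + 1.282 = 3.608.
n = 2 × (3.608 / 0.727)² = 2 × 4.963² = 2 × 24.63 = 49.3.
Round up to the next whole participant.

n = 50 per group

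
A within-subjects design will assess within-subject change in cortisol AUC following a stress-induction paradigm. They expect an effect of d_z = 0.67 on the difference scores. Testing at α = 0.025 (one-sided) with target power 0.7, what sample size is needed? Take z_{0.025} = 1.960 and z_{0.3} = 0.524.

n = 14 pairs

For a paired (one-sample on differences) test: n = ((z_{α} + z_β) / d)².
z_{α} + z_β = 1.960 + 0.524 = 2.484.
n = (2.484 / 0.67)² = 3.707² = 13.75.
Round up.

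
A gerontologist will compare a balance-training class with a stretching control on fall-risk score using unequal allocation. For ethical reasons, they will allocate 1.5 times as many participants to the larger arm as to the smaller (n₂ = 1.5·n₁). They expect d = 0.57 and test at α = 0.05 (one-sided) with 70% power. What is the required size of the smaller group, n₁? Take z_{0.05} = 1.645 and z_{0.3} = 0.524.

With allocation ratio k = n₂/n₁ = 1.5, Var(x̄₁−x̄₂) = σ²(1/n₁ + 1/(k·n₁)) = σ²·(k+1)/(k·n₁).
So n₁ = (1 + 1/k)·((z_{α} + z_β)/d)² = 1.667 × (2.169/0.57)².
n₁ = 1.667 × 14.48 = 24.1.
Round up: n₁ = 25, giving n₂ = ⌈1.5 × 25⌉ = ⌈37.5⌉ = 38.

n₁ = 25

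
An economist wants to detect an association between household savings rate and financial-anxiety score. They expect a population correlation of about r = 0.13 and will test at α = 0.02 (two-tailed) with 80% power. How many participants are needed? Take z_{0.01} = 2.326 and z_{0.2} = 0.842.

n = 591

Fisher's z: C = ½·ln((1+r)/(1−r)) = ½·ln(1.2989) = 0.1307.
n = ((z_{α/2} + z_β)/C)² + 3.
(2.326 + 0.842) / 0.1307 = 3.168 / 0.1307 = 24.239.
n = 24.239² + 3 = 587.52 + 3 = 590.5.
Round up.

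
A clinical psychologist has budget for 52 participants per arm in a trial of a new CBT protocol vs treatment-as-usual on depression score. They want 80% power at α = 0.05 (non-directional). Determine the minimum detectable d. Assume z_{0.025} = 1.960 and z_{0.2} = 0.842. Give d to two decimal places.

For two independent groups of n = 52 each: d_min = (z_{α/2} + z_β)·√(2/n).
z-sum = 1.960 + 0.842 = 2.802.
d_min = 2.802 × √(2/52) = 2.802 × 0.1961 = 0.550.

d_min ≈ 0.55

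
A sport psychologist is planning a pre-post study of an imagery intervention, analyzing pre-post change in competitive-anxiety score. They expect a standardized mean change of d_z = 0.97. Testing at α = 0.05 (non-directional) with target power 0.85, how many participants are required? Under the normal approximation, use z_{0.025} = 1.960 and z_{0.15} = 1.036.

n = 10 pairs

For a paired (one-sample on differences) test: n = ((z_{α/2} + z_β) / d)².
z_{α/2} + z_β = 1.960 + 1.036 = 2.996.
n = (2.996 / 0.97)² = 3.089² = 9.54.
Round up.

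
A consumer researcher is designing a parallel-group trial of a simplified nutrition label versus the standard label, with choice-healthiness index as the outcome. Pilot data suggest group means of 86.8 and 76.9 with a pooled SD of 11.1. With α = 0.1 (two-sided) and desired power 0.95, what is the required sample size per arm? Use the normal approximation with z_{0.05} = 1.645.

Cohen's d = |M₁ − M₂| / SD_pooled = |86.8 − 76.9| / 11.1 = 9.9 / 11.1 = 0.892.
For two independent groups with equal n: n = 2·((z_{α/2} + z_β) / d)².
z_{α/2} + z_β = 1.645 + 1.645 = 3.290.
n = 2 × (3.290 / 0.892)² = 2 × 3.688² = 2 × 13.60 = 27.2.
Round up to the next whole participant.

n = 28 per group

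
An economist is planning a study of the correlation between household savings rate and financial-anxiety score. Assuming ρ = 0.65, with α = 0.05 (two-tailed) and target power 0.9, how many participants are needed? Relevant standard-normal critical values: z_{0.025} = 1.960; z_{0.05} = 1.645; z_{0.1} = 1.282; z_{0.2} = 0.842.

n = 21

Fisher's z: C = ½·ln((1+r)/(1−r)) = ½·ln(4.7143) = 0.7753.
n = ((z_{α/2} + z_β)/C)² + 3.
(1.960 + 1.282) / 0.7753 = 3.242 / 0.7753 = 4.182.
n = 4.182² + 3 = 17.49 + 3 = 20.5.
Round up.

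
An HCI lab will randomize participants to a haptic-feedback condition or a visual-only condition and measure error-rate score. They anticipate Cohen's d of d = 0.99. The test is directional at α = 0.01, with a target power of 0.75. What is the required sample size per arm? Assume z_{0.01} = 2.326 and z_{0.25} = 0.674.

n = 19 per group

For two independent groups with equal n: n = 2·((z_{α} + z_β) / d)².
z_{α} + z_β = 2.326 + 0.674 = 3.000.
n = 2 × (3.000 / 0.99)² = 2 × 3.030² = 2 × 9.18 = 18.4.
Round up to the next whole participant.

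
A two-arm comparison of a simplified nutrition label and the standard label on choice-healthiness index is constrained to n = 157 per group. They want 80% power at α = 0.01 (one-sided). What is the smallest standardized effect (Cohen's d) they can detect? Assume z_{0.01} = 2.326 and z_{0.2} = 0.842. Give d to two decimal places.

For two independent groups of n = 157 each: d_min = (z_{α} + z_β)·√(2/n).
z-sum = 2.326 + 0.842 = 3.168.
d_min = 3.168 × √(2/157) = 3.168 × 0.1129 = 0.358.

d_min ≈ 0.36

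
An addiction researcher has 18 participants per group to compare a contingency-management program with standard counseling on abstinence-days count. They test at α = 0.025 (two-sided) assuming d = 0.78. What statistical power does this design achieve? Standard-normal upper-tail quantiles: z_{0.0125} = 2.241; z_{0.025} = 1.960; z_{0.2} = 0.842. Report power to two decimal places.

For two equal groups, power = Φ(d·√(n/2) − z_{α/2}).
d·√(n/2) = 0.78 × √(18/2) = 0.78 × 3.000 = 2.340.
z_β = 2.340 − 2.241 = 0.099.
Power = Φ(0.099) = 0.539.

power ≈ 0.54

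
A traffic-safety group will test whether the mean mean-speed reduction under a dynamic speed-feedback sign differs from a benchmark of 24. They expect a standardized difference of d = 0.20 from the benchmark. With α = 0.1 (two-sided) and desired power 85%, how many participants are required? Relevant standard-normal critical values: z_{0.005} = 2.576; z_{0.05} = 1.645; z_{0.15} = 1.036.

For a one-sample test: n = ((z_{α/2} + z_β) / d)².
z_{α/2} + z_β = 1.645 + 1.036 = 2.681.
n = (2.681 / 0.20)² = 13.405² = 179.69.
Round up.

n = 180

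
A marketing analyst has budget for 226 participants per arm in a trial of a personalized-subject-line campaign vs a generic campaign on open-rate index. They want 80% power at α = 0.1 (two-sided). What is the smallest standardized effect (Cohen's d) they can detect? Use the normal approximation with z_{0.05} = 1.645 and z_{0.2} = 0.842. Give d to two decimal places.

For two independent groups of n = 226 each: d_min = (z_{α/2} + z_β)·√(2/n).
z-sum = 1.645 + 0.842 = 2.487.
d_min = 2.487 × √(2/226) = 2.487 × 0.0941 = 0.234.

d_min ≈ 0.23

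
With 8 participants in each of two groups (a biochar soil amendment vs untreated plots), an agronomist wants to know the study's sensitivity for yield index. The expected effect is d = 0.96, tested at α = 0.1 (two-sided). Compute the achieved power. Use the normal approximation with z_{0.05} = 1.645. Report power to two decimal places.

power ≈ 0.61

For two equal groups, power = Φ(d·√(n/2) − z_{α/2}).
d·√(n/2) = 0.96 × √(8/2) = 0.96 × 2.000 = 1.920.
z_β = 1.920 − 1.645 = 0.275.
Power = Φ(0.275) = 0.608.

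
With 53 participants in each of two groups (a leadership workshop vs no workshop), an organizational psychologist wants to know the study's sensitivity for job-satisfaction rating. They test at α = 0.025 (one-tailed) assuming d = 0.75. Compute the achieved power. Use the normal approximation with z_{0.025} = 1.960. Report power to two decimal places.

For two equal groups, power = Φ(d·√(n/2) − z_{α}).
d·√(n/2) = 0.75 × √(53/2) = 0.75 × 5.148 = 3.861.
z_β = 3.861 − 1.960 = 1.901.
Power = Φ(1.901) = 0.971.

power ≈ 0.97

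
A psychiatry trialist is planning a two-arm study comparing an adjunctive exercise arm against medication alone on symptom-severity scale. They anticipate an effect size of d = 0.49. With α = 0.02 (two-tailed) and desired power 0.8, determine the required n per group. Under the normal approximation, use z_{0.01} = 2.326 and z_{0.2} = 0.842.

n = 84 per group

For two independent groups with equal n: n = 2·((z_{α/2} + z_β) / d)².
z_{α/2} + z_β = 2.326 + 0.842 = 3.168.
n = 2 × (3.168 / 0.49)² = 2 × 6.465² = 2 × 41.80 = 83.6.
Round up to the next whole participant.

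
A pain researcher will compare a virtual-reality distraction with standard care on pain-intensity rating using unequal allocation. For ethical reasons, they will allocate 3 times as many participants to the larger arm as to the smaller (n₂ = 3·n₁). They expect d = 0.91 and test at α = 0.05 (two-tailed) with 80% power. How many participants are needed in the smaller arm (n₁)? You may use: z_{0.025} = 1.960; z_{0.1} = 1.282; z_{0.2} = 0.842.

With allocation ratio k = n₂/n₁ = 3, Var(x̄₁−x̄₂) = σ²(1/n₁ + 1/(k·n₁)) = σ²·(k+1)/(k·n₁).
So n₁ = (1 + 1/k)·((z_{α/2} + z_β)/d)² = 1.333 × (2.802/0.91)².
n₁ = 1.333 × 9.48 = 12.6.
Round up: n₁ = 13, giving n₂ = 3 × 13 = 39.

n₁ = 13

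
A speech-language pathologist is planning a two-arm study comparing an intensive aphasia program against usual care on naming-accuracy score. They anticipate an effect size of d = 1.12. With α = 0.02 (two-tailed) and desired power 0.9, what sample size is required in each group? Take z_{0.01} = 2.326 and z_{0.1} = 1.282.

For two independent groups with equal n: n = 2·((z_{α/2} + z_β) / d)².
z_{α/2} + z_β = 2.326 + 1.282 = 3.608.
n = 2 × (3.608 / 1.12)² = 2 × 3.221² = 2 × 10.38 = 20.8.
Round up to the next whole participant.

n = 21 per group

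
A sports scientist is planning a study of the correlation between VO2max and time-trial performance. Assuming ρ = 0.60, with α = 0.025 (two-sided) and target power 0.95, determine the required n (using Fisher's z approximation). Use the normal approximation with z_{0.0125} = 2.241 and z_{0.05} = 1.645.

n = 35

Fisher's z: C = ½·ln((1+r)/(1−r)) = ½·ln(4.0000) = 0.6931.
n = ((z_{α/2} + z_β)/C)² + 3.
(2.241 + 1.645) / 0.6931 = 3.886 / 0.6931 = 5.607.
n = 5.607² + 3 = 31.44 + 3 = 34.4.
Round up.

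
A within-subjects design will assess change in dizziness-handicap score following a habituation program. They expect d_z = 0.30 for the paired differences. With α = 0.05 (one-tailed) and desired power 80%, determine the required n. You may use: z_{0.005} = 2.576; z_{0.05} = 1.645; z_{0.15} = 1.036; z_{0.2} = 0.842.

n = 69 pairs

For a paired (one-sample on differences) test: n = ((z_{α} + z_β) / d)².
z_{α} + z_β = 1.645 + 0.842 = 2.487.
n = (2.487 / 0.30)² = 8.290² = 68.72.
Round up.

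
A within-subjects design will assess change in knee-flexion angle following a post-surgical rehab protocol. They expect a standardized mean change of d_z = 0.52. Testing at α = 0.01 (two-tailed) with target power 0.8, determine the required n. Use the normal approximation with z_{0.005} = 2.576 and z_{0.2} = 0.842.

n = 44 pairs

For a paired (one-sample on differences) test: n = ((z_{α/2} + z_β) / d)².
z_{α/2} + z_β = 2.576 + 0.842 = 3.418.
n = (3.418 / 0.52)² = 6.573² = 43.21.
Round up.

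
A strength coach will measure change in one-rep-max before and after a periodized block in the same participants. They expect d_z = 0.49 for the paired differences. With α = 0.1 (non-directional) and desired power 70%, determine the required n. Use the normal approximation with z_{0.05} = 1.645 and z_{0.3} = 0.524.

n = 20 pairs

For a paired (one-sample on differences) test: n = ((z_{α/2} + z_β) / d)².
z_{α/2} + z_β = 1.645 + 0.524 = 2.169.
n = (2.169 / 0.49)² = 4.427² = 19.59.
Round up.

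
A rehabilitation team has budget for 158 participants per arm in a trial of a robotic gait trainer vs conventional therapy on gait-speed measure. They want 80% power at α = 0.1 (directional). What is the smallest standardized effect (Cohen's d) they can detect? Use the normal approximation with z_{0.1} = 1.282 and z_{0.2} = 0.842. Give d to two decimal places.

For two independent groups of n = 158 each: d_min = (z_{α} + z_β)·√(2/n).
z-sum = 1.282 + 0.842 = 2.124.
d_min = 2.124 × √(2/158) = 2.124 × 0.1125 = 0.239.

d_min ≈ 0.24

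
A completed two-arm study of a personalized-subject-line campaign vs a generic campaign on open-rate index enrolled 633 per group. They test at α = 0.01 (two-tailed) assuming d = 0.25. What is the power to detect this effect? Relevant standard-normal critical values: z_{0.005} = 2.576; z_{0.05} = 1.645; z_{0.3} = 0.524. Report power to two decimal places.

power ≈ 0.97

For two equal groups, power = Φ(d·√(n/2) − z_{α/2}).
d·√(n/2) = 0.25 × √(633/2) = 0.25 × 17.790 = 4.448.
z_β = 4.448 − 2.576 = 1.872.
Power = Φ(1.872) = 0.969.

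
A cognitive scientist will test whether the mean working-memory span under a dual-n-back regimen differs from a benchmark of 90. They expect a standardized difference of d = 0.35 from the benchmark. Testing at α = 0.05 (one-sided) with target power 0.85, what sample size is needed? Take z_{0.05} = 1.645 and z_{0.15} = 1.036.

For a one-sample test: n = ((z_{α} + z_β) / d)².
z_{α} + z_β = 1.645 + 1.036 = 2.681.
n = (2.681 / 0.35)² = 7.660² = 58.68.
Round up.

n = 59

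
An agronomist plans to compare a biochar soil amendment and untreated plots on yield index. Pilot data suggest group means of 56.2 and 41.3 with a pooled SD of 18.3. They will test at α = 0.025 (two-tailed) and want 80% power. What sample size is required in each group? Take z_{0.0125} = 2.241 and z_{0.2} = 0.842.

Cohen's d = |M₁ − M₂| / SD_pooled = |56.2 − 41.3| / 18.3 = 14.9 / 18.3 = 0.814.
For two independent groups with equal n: n = 2·((z_{α/2} + z_β) / d)².
z_{α/2} + z_β = 2.241 + 0.842 = 3.083.
n = 2 × (3.083 / 0.814)² = 2 × 3.787² = 2 × 14.34 = 28.7.
Round up to the next whole participant.

n = 29 per group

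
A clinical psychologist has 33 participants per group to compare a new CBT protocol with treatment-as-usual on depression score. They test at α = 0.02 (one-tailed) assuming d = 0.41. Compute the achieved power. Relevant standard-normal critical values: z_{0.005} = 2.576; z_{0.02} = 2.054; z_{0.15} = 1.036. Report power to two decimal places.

power ≈ 0.35

For two equal groups, power = Φ(d·√(n/2) − z_{α}).
d·√(n/2) = 0.41 × √(33/2) = 0.41 × 4.062 = 1.665.
z_β = 1.665 − 2.054 = -0.389.
Power = Φ(-0.389) = 0.349.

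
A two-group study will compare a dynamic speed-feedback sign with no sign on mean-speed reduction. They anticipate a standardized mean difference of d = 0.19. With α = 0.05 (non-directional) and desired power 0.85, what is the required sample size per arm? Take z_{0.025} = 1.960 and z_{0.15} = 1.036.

For two independent groups with equal n: n = 2·((z_{α/2} + z_β) / d)².
z_{α/2} + z_β = 1.960 + 1.036 = 2.996.
n = 2 × (2.996 / 0.19)² = 2 × 15.768² = 2 × 248.64 = 497.3.
Round up to the next whole participant.

n = 498 per group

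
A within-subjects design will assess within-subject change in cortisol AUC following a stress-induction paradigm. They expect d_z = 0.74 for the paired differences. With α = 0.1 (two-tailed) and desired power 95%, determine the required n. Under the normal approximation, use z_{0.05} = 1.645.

For a paired (one-sample on differences) test: n = ((z_{α/2} + z_β) / d)².
z_{α/2} + z_β = 1.645 + 1.645 = 3.290.
n = (3.290 / 0.74)² = 4.446² = 19.77.
Round up.

n = 20 pairs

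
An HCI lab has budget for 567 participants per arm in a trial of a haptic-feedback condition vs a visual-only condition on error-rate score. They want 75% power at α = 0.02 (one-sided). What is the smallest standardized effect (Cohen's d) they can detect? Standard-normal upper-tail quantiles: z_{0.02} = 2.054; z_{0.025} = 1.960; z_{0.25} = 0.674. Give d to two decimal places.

For two independent groups of n = 567 each: d_min = (z_{α} + z_β)·√(2/n).
z-sum = 2.054 + 0.674 = 2.728.
d_min = 2.728 × √(2/567) = 2.728 × 0.0594 = 0.162.

d_min ≈ 0.16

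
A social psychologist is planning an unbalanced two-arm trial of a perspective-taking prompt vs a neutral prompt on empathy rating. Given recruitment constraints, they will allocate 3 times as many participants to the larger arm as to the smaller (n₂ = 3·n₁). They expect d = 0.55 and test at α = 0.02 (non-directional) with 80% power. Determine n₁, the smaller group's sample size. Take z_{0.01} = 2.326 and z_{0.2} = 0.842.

With allocation ratio k = n₂/n₁ = 3, Var(x̄₁−x̄₂) = σ²(1/n₁ + 1/(k·n₁)) = σ²·(k+1)/(k·n₁).
So n₁ = (1 + 1/k)·((z_{α/2} + z_β)/d)² = 1.333 × (3.168/0.55)².
n₁ = 1.333 × 33.18 = 44.2.
Round up: n₁ = 45, giving n₂ = 3 × 45 = 135.

n₁ = 45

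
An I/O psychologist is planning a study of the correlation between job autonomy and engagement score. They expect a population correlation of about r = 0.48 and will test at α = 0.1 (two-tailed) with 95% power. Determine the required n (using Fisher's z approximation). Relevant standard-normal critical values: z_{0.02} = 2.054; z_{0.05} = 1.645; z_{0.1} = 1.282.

Fisher's z: C = ½·ln((1+r)/(1−r)) = ½·ln(2.8462) = 0.5230.
n = ((z_{α/2} + z_β)/C)² + 3.
(1.645 + 1.645) / 0.5230 = 3.290 / 0.5230 = 6.291.
n = 6.291² + 3 = 39.57 + 3 = 42.6.
Round up.

n = 43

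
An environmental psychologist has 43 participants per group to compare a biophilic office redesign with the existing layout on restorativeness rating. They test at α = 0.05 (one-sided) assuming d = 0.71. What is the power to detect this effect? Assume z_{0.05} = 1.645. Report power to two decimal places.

power ≈ 0.95

For two equal groups, power = Φ(d·√(n/2) − z_{α}).
d·√(n/2) = 0.71 × √(43/2) = 0.71 × 4.637 = 3.292.
z_β = 3.292 − 1.645 = 1.647.
Power = Φ(1.647) = 0.950.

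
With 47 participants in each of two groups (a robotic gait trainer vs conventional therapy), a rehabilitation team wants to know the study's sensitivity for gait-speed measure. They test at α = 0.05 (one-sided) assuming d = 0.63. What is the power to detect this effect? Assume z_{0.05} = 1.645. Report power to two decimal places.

power ≈ 0.92

For two equal groups, power = Φ(d·√(n/2) − z_{α}).
d·√(n/2) = 0.63 × √(47/2) = 0.63 × 4.848 = 3.054.
z_β = 3.054 − 1.645 = 1.409.
Power = Φ(1.409) = 0.921.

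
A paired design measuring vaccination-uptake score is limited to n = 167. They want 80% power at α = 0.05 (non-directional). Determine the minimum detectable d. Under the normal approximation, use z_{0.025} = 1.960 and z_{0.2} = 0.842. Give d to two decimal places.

For a single sample (or paired design) of n = 167: d_min = (z_{α/2} + z_β)/√n.
z-sum = 1.960 + 0.842 = 2.802.
d_min = 2.802 / √167 = 2.802 / 12.923 = 0.217.

d_min ≈ 0.22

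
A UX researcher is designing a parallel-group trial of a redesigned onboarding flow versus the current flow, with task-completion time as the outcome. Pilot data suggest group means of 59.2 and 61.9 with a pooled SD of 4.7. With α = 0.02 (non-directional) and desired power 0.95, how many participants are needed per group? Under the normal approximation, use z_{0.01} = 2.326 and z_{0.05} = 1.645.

Cohen's d = |M₁ − M₂| / SD_pooled = |59.2 − 61.9| / 4.7 = 2.7 / 4.7 = 0.574.
For two independent groups with equal n: n = 2·((z_{α/2} + z_β) / d)².
z_{α/2} + z_β = 2.326 + 1.645 = 3.971.
n = 2 × (3.971 / 0.574)² = 2 × 6.918² = 2 × 47.86 = 95.7.
Round up to the next whole participant.

n = 96 per group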